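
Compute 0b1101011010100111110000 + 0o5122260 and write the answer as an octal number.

0o22447240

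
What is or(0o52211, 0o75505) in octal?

0o77715

OR each oct digit independently (no carries):
  5|7=7, 2|5=7, 2|5=7, 1|0=1, 1|5=5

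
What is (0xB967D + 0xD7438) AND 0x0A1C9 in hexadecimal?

0x81

Add column by column in base 16, right to left:
  D+8 = 5 carry 1
  7+3+1 = B
  6+4 = A
  9+7 = 0 carry 1
  B+D+1 = 9 carry 1
  final carry 1
Sum = 0x190AB5; now AND with 0x0A1C9:
  1&0=0, 9&0=0, 0&A=0, A&1=0, B&C=8, 5&9=1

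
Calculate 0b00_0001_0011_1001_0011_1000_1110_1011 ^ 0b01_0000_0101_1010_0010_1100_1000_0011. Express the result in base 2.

0b010001011000110001010001101000

XOR bit by bit (1 where the bits differ):
  000001001110010011100011101011
^ 010000010110100010110010000011
= 010001011000110001010001101000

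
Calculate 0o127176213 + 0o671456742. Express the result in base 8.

Add column by column in base 8, right to left:
  3+2 = 5
  1+4 = 5
  2+7 = 1 carry 1
  6+6+1 = 5 carry 1
  7+5+1 = 5 carry 1
  1+4+1 = 6
  7+1 = 0 carry 1
  2+7+1 = 2 carry 1
  1+6+1 = 0 carry 1
  final carry 1

0o1020655155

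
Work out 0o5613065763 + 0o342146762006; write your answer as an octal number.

0o347762047771

Add column by column in base 8, right to left:
  3+6 = 1 carry 1
  6+0+1 = 7
  7+0 = 7
  5+2 = 7
  6+6 = 4 carry 1
  0+7+1 = 0 carry 1
  3+6+1 = 2 carry 1
  1+4+1 = 6
  6+1 = 7
  5+2 = 7
  0+4 = 4
  0+3 = 3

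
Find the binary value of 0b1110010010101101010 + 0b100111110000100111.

0b10011010000110010001

Add column by column in base 2, right to left:
  0+1 = 1
  1+1 = 0 carry 1
  0+1+1 = 0 carry 1
  1+0+1 = 0 carry 1
  0+0+1 = 1
  1+1 = 0 carry 1
  1+0+1 = 0 carry 1
  0+0+1 = 1
  1+0 = 1
  0+0 = 0
  1+1 = 0 carry 1
  0+1+1 = 0 carry 1
  0+1+1 = 0 carry 1
  1+1+1 = 1 carry 1
  0+1+1 = 0 carry 1
  0+0+1 = 1
  1+0 = 1
  1+1 = 0 carry 1
  1+0+1 = 0 carry 1
  final carry 1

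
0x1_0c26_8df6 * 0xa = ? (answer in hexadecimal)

Multiply each base-16 digit by 10, carrying:
  6×10 = 60 → write c carry 3
  f×10+3 = 153 → write 9 carry 9
  d×10+9 = 139 → write b carry 8
  8×10+8 = 88 → write 8 carry 5
  6×10+5 = 65 → write 1 carry 4
  2×10+4 = 24 → write 8 carry 1
  c×10+1 = 121 → write 9 carry 7
  0×10+7 = 7 → write 7
  1×10 = 10 → write a

0xa79818b9c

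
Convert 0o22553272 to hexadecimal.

0x4AD6BA

Each octal digit is 3 bits: 2=010 2=010 5=101 5=101 3=011 2=010 7=111 2=010.
Group the bits into nibbles: 0100 1010 1101 0110 1011 1010 → 4AD6BA.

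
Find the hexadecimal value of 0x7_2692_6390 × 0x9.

Multiply each base-16 digit by 9, carrying:
  0×9 = 0 → write 0
  9×9 = 81 → write 1 carry 5
  3×9+5 = 32 → write 0 carry 2
  6×9+2 = 56 → write 8 carry 3
  2×9+3 = 21 → write 5 carry 1
  9×9+1 = 82 → write 2 carry 5
  6×9+5 = 59 → write b carry 3
  2×9+3 = 21 → write 5 carry 1
  7×9+1 = 64 → write 0 carry 4
  remaining carry: 4

0x405b258010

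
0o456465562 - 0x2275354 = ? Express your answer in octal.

0x2275354 = 0o211651524 in octal.
Subtract column by column in base 8:
  2-4 → 6 (borrow)
  6-2-1 → 3
  5-5 → 0
  5-1 → 4
  6-5 → 1
  4-6 → 6 (borrow)
  6-1-1 → 4
  5-1 → 4
  4-2 → 2

0o244614036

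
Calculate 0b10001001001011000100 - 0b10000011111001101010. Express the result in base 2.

0b101010001011010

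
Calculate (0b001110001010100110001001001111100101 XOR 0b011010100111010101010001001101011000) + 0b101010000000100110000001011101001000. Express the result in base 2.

First 0b001110001010100110001001001111100101 XOR 0b011010100111010101010001001101011000 = 0b010100101101110011011000000010111101.
Add column by column in base 2, right to left:
  1+0 = 1
  0+0 = 0
  1+0 = 1
  1+1 = 0 carry 1
  1+0+1 = 0 carry 1
  1+0+1 = 0 carry 1
  0+1+1 = 0 carry 1
  1+0+1 = 0 carry 1
  0+1+1 = 0 carry 1
  0+1+1 = 0 carry 1
  0+1+1 = 0 carry 1
  0+0+1 = 1
  0+1 = 1
  0+0 = 0
  0+0 = 0
  1+0 = 1
  1+0 = 1
  0+0 = 0
  1+0 = 1
  1+1 = 0 carry 1
  0+1+1 = 0 carry 1
  0+0+1 = 1
  1+0 = 1
  1+1 = 0 carry 1
  1+0+1 = 0 carry 1
  0+0+1 = 1
  1+0 = 1
  1+0 = 1
  0+0 = 0
  1+0 = 1
  0+0 = 0
  0+1 = 1
  1+0 = 1
  0+1 = 1
  1+0 = 1
  0+1 = 1

0b111110101110011001011001100000000101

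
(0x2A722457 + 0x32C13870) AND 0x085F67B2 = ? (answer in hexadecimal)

0x8134482

Add column by column in base 16, right to left:
  7+0 = 7
  5+7 = C
  4+8 = C
  2+3 = 5
  2+1 = 3
  7+C = 3 carry 1
  A+2+1 = D
  2+3 = 5
Sum = 0x5D335CC7; now AND with 0x085F67B2:
  5&0=0, D&8=8, 3&5=1, 3&F=3, 5&6=4, C&7=4, C&B=8, 7&2=2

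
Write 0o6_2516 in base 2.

0b110010101001110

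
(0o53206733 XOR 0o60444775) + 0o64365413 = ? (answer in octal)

0o120227461

First 0o53206733 XOR 0o60444775 = 0o33642046.
Add column by column in base 8, right to left:
  6+3 = 1 carry 1
  4+1+1 = 6
  0+4 = 4
  2+5 = 7
  4+6 = 2 carry 1
  6+3+1 = 2 carry 1
  3+4+1 = 0 carry 1
  3+6+1 = 2 carry 1
  final carry 1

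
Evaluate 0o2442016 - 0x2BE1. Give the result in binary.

0o2442016 = 0b10100100010000001110 in binary.
0x2BE1 = 0b10101111100001 in binary.
Subtract column by column in base 2:
  0-1 → 1 (borrow)
  1-0-1 → 0
  1-0 → 1
  1-0 → 1
  0-0 → 0
  0-1 → 1 (borrow)
  0-1-1 → 0 (borrow)
  0-1-1 → 0 (borrow)
  0-1-1 → 0 (borrow)
  0-1-1 → 0 (borrow)
  1-0-1 → 0
  0-1 → 1 (borrow)
  0-0-1 → 1 (borrow)
  0-1-1 → 0 (borrow)
  1-0-1 → 0
  0-0 → 0
  0-0 → 0
  1-0 → 1
  0-0 → 0
  1-0 → 1

0b10100001100000101101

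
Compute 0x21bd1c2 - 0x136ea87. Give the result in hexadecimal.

0xe4e73b

Subtract column by column in base 16:
  2-7 → b (borrow)
  c-8-1 → 3
  1-a → 7 (borrow)
  d-e-1 → e (borrow)
  b-6-1 → 4
  1-3 → e (borrow)
  2-1-1 → 0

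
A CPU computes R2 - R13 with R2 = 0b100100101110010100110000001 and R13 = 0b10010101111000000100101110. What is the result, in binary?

0b10001111111010100001010011

Subtract column by column in base 2:
  1-0 → 1
  0-1 → 1 (borrow)
  0-1-1 → 0 (borrow)
  0-1-1 → 0 (borrow)
  0-0-1 → 1 (borrow)
  0-1-1 → 0 (borrow)
  0-0-1 → 1 (borrow)
  1-0-1 → 0
  1-1 → 0
  0-0 → 0
  0-0 → 0
  1-0 → 1
  0-0 → 0
  1-0 → 1
  0-0 → 0
  0-1 → 1 (borrow)
  1-1-1 → 1 (borrow)
  1-1-1 → 1 (borrow)
  1-1-1 → 1 (borrow)
  0-0-1 → 1 (borrow)
  1-1-1 → 1 (borrow)
  0-0-1 → 1 (borrow)
  0-1-1 → 0 (borrow)
  1-0-1 → 0
  0-0 → 0
  0-1 → 1 (borrow)
  1-0-1 → 0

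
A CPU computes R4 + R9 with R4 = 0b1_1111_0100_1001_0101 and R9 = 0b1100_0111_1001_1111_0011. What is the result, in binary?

0b11100110111010001000

Add column by column in base 2, right to left:
  1+1 = 0 carry 1
  0+1+1 = 0 carry 1
  1+0+1 = 0 carry 1
  0+0+1 = 1
  1+1 = 0 carry 1
  0+1+1 = 0 carry 1
  0+1+1 = 0 carry 1
  1+1+1 = 1 carry 1
  0+1+1 = 0 carry 1
  0+0+1 = 1
  1+0 = 1
  0+1 = 1
  1+1 = 0 carry 1
  1+1+1 = 1 carry 1
  1+1+1 = 1 carry 1
  1+0+1 = 0 carry 1
  1+0+1 = 0 carry 1
  0+0+1 = 1
  0+1 = 1
  0+1 = 1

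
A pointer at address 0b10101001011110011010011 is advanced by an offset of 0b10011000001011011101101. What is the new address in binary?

Add column by column in base 2, right to left:
  1+1 = 0 carry 1
  1+0+1 = 0 carry 1
  0+1+1 = 0 carry 1
  0+1+1 = 0 carry 1
  1+0+1 = 0 carry 1
  0+1+1 = 0 carry 1
  1+1+1 = 1 carry 1
  1+1+1 = 1 carry 1
  0+0+1 = 1
  0+1 = 1
  1+1 = 0 carry 1
  1+0+1 = 0 carry 1
  1+1+1 = 1 carry 1
  1+0+1 = 0 carry 1
  0+0+1 = 1
  1+0 = 1
  0+0 = 0
  0+0 = 0
  1+1 = 0 carry 1
  0+1+1 = 0 carry 1
  1+0+1 = 0 carry 1
  0+0+1 = 1
  1+1 = 0 carry 1
  final carry 1

0b101000001101001111000000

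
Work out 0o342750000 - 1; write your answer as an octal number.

0o342747777

The trailing 4 digits are 0, so subtracting 1 borrows through: they become 7 and the next digit up decrements.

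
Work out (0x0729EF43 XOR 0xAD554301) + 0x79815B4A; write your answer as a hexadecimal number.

First 0x0729EF43 XOR 0xAD554301 = 0xAA7CAC42.
Add column by column in base 16, right to left:
  2+A = C
  4+4 = 8
  C+B = 7 carry 1
  A+5+1 = 0 carry 1
  C+1+1 = E
  7+8 = F
  A+9 = 3 carry 1
  A+7+1 = 2 carry 1
  final carry 1

0x123FE078C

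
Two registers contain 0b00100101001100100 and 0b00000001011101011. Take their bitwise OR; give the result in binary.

0b00100101011101111

OR bit by bit (1 where either bit is 1):
  00100101001100100
| 00000001011101011
= 00100101011101111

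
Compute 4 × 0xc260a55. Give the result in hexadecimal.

0x30982954

Multiply each base-16 digit by 4, carrying:
  5×4 = 20 → write 4 carry 1
  5×4+1 = 21 → write 5 carry 1
  a×4+1 = 41 → write 9 carry 2
  0×4+2 = 2 → write 2
  6×4 = 24 → write 8 carry 1
  2×4+1 = 9 → write 9
  c×4 = 48 → write 0 carry 3
  remaining carry: 3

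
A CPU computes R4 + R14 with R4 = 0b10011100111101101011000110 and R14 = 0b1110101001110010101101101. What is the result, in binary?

0b100010010001100000000110011

Add column by column in base 2, right to left:
  0+1 = 1
  1+0 = 1
  1+1 = 0 carry 1
  0+1+1 = 0 carry 1
  0+0+1 = 1
  0+1 = 1
  1+1 = 0 carry 1
  1+0+1 = 0 carry 1
  0+1+1 = 0 carry 1
  1+0+1 = 0 carry 1
  0+1+1 = 0 carry 1
  1+0+1 = 0 carry 1
  1+0+1 = 0 carry 1
  0+1+1 = 0 carry 1
  1+1+1 = 1 carry 1
  1+1+1 = 1 carry 1
  1+0+1 = 0 carry 1
  1+0+1 = 0 carry 1
  0+1+1 = 0 carry 1
  0+0+1 = 1
  1+1 = 0 carry 1
  1+0+1 = 0 carry 1
  1+1+1 = 1 carry 1
  0+1+1 = 0 carry 1
  0+1+1 = 0 carry 1
  1+0+1 = 0 carry 1
  final carry 1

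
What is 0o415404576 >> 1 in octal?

0o206602277

1 bits is not a whole number of base-8 digits; in binary: 100001101100000100101111110 >> 1 = 10000110110000010010111111.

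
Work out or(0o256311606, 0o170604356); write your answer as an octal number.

OR each oct digit independently (no carries):
  2|1=3, 5|7=7, 6|0=6, 3|6=7, 1|0=1, 1|4=5, 6|3=7, 0|5=5, 6|6=6

0o376715756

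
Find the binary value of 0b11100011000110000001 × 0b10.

0b111000110001100000010

Multiply each base-2 digit by 2, carrying:
  1×2 = 2 → write 0 carry 1
  0×2+1 = 1 → write 1
  0×2 = 0 → write 0
  0×2 = 0 → write 0
  0×2 = 0 → write 0
  0×2 = 0 → write 0
  0×2 = 0 → write 0
  1×2 = 2 → write 0 carry 1
  1×2+1 = 3 → write 1 carry 1
  0×2+1 = 1 → write 1
  0×2 = 0 → write 0
  0×2 = 0 → write 0
  1×2 = 2 → write 0 carry 1
  1×2+1 = 3 → write 1 carry 1
  0×2+1 = 1 → write 1
  0×2 = 0 → write 0
  0×2 = 0 → write 0
  1×2 = 2 → write 0 carry 1
  1×2+1 = 3 → write 1 carry 1
  1×2+1 = 3 → write 1 carry 1
  remaining carry: 1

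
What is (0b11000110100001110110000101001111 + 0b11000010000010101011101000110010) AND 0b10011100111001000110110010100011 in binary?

Add column by column in base 2, right to left:
  1+0 = 1
  1+1 = 0 carry 1
  1+0+1 = 0 carry 1
  1+0+1 = 0 carry 1
  0+1+1 = 0 carry 1
  0+1+1 = 0 carry 1
  1+0+1 = 0 carry 1
  0+0+1 = 1
  1+0 = 1
  0+1 = 1
  0+0 = 0
  0+1 = 1
  0+1 = 1
  1+1 = 0 carry 1
  1+0+1 = 0 carry 1
  0+1+1 = 0 carry 1
  1+0+1 = 0 carry 1
  1+1+1 = 1 carry 1
  1+0+1 = 0 carry 1
  0+1+1 = 0 carry 1
  0+0+1 = 1
  0+0 = 0
  0+0 = 0
  1+0 = 1
  0+0 = 0
  1+1 = 0 carry 1
  1+0+1 = 0 carry 1
  0+0+1 = 1
  0+0 = 0
  0+0 = 0
  1+1 = 0 carry 1
  1+1+1 = 1 carry 1
  final carry 1
Sum = 0b110001000100100100001101110000001; now AND with 0b10011100111001000110110010100011:
  110001000100100100001101110000001
& 010011100111001000110110010100011
= 010001000100000000000100010000001

0b10001000100000000000100010000001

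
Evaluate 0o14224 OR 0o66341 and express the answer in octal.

0o76365

OR each oct digit independently (no carries):
  1|6=7, 4|6=6, 2|3=3, 2|4=6, 4|1=5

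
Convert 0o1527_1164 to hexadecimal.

0x357274

Each octal digit is 3 bits: 1=001 5=101 2=010 7=111 1=001 1=001 6=110 4=100.
Group the bits into nibbles: 0011 0101 0111 0010 0111 0100 → 357274.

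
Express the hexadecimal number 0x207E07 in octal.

0o10077007

Expand each hex digit to 4 bits: 2=0010 0=0000 7=0111 E=1110 0=0000 7=0111.
Group the bits in threes: 001 000 000 111 111 000 000 111 → 10077007.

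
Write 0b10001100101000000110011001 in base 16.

0x2328199

Group the bits into nibbles: 0010 0011 0010 1000 0001 1001 1001 → 2328199.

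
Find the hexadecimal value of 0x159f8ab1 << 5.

0x2b3f15620

5 bits is not a whole number of base-16 digits; in binary: 10101100111111000101010110001 << 5 = 1010110011111100010101011000100000.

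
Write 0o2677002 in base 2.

0b10110111111000000010

Each octal digit is 3 bits: 2=010 6=110 7=111 7=111 0=000 0=000 2=010.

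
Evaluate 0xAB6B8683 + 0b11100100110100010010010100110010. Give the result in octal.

0o62017125665

0xAB6B8683 = 0o25332703203 in octal.
0b11100100110100010010010100110010 = 0o34464222462 in octal.
Add column by column in base 8, right to left:
  3+2 = 5
  0+6 = 6
  2+4 = 6
  3+2 = 5
  0+2 = 2
  7+2 = 1 carry 1
  2+4+1 = 7
  3+6 = 1 carry 1
  3+4+1 = 0 carry 1
  5+4+1 = 2 carry 1
  2+3+1 = 6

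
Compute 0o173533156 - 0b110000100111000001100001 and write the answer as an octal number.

0b110000100111000001100001 = 0o60470141 in octal.
Subtract column by column in base 8:
  6-1 → 5
  5-4 → 1
  1-1 → 0
  3-0 → 3
  3-7 → 4 (borrow)
  5-4-1 → 0
  3-0 → 3
  7-6 → 1
  1-0 → 1

0o113043015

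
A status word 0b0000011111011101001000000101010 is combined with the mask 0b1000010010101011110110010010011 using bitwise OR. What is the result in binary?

OR bit by bit (1 where either bit is 1):
  0000011111011101001000000101010
| 1000010010101011110110010010011
= 1000011111111111111110010111011

0b1000011111111111111110010111011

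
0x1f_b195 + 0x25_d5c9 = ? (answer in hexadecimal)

0x45875e

Add column by column in base 16, right to left:
  5+9 = e
  9+c = 5 carry 1
  1+5+1 = 7
  b+d = 8 carry 1
  f+5+1 = 5 carry 1
  1+2+1 = 4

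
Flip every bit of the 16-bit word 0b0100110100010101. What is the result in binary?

0b1011001011101010

Invert each bit: 0100110100010101 → 1011001011101010.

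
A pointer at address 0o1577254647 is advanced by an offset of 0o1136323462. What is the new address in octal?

0o2735600331

Add column by column in base 8, right to left:
  7+2 = 1 carry 1
  4+6+1 = 3 carry 1
  6+4+1 = 3 carry 1
  4+3+1 = 0 carry 1
  5+2+1 = 0 carry 1
  2+3+1 = 6
  7+6 = 5 carry 1
  7+3+1 = 3 carry 1
  5+1+1 = 7
  1+1 = 2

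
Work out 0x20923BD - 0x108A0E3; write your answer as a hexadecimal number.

Subtract column by column in base 16:
  D-3 → A
  B-E → D (borrow)
  3-0-1 → 2
  2-A → 8 (borrow)
  9-8-1 → 0
  0-0 → 0
  2-1 → 1

0x10082DA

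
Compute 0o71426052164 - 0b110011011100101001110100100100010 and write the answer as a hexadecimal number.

0x30C36B52

0o71426052164 = 0x1CC585474 in hexadecimal.
0b110011011100101001110100100100010 = 0x19B94E922 in hexadecimal.
Subtract column by column in base 16:
  4-2 → 2
  7-2 → 5
  4-9 → B (borrow)
  5-E-1 → 6 (borrow)
  8-4-1 → 3
  5-9 → C (borrow)
  C-B-1 → 0
  C-9 → 3
  1-1 → 0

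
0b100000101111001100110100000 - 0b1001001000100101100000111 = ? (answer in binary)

0b10111100110100111010011001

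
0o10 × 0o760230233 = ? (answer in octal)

Multiply each base-8 digit by 8, carrying:
  3×8 = 24 → write 0 carry 3
  3×8+3 = 27 → write 3 carry 3
  2×8+3 = 19 → write 3 carry 2
  0×8+2 = 2 → write 2
  3×8 = 24 → write 0 carry 3
  2×8+3 = 19 → write 3 carry 2
  0×8+2 = 2 → write 2
  6×8 = 48 → write 0 carry 6
  7×8+6 = 62 → write 6 carry 7
  remaining carry: 7

0o7602302330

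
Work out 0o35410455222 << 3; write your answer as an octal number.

Shifting left by 3 bits = 1 oct digit: append 1 zero.

0o354104552220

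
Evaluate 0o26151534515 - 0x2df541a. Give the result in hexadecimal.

0o26151534515 = 0xb1a6b94d in hexadecimal.
Subtract column by column in base 16:
  d-a → 3
  4-1 → 3
  9-4 → 5
  b-5 → 6
  6-f → 7 (borrow)
  a-d-1 → c (borrow)
  1-2-1 → e (borrow)
  b-0-1 → a

0xaec76533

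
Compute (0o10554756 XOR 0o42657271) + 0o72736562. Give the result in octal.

First 0o10554756 XOR 0o42657271 = 0o52303527.
Add column by column in base 8, right to left:
  7+2 = 1 carry 1
  2+6+1 = 1 carry 1
  5+5+1 = 3 carry 1
  3+6+1 = 2 carry 1
  0+3+1 = 4
  3+7 = 2 carry 1
  2+2+1 = 5
  5+7 = 4 carry 1
  final carry 1

0o145242311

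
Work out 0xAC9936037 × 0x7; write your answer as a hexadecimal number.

Multiply each base-16 digit by 7, carrying:
  7×7 = 49 → write 1 carry 3
  3×7+3 = 24 → write 8 carry 1
  0×7+1 = 1 → write 1
  6×7 = 42 → write A carry 2
  3×7+2 = 23 → write 7 carry 1
  9×7+1 = 64 → write 0 carry 4
  9×7+4 = 67 → write 3 carry 4
  C×7+4 = 88 → write 8 carry 5
  A×7+5 = 75 → write B carry 4
  remaining carry: 4

0x4B8307A181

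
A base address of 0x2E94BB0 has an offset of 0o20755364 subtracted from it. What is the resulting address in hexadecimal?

0x2A570BC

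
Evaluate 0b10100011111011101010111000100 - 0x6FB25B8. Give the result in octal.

0b10100011111011101010111000100 = 0o2437352704 in octal.
0x6FB25B8 = 0o676622670 in octal.
Subtract column by column in base 8:
  4-0 → 4
  0-7 → 1 (borrow)
  7-6-1 → 0
  2-2 → 0
  5-2 → 3
  3-6 → 5 (borrow)
  7-6-1 → 0
  3-7 → 4 (borrow)
  4-6-1 → 5 (borrow)
  2-0-1 → 1

0o1540530014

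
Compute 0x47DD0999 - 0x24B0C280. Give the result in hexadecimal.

Subtract column by column in base 16:
  9-0 → 9
  9-8 → 1
  9-2 → 7
  0-C → 4 (borrow)
  D-0-1 → C
  D-B → 2
  7-4 → 3
  4-2 → 2

0x232C4719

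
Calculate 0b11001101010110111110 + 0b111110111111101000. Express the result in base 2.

0b100001100010110100110

Add column by column in base 2, right to left:
  0+0 = 0
  1+0 = 1
  1+0 = 1
  1+1 = 0 carry 1
  1+0+1 = 0 carry 1
  1+1+1 = 1 carry 1
  0+1+1 = 0 carry 1
  1+1+1 = 1 carry 1
  1+1+1 = 1 carry 1
  0+1+1 = 0 carry 1
  1+1+1 = 1 carry 1
  0+1+1 = 0 carry 1
  1+0+1 = 0 carry 1
  0+1+1 = 0 carry 1
  1+1+1 = 1 carry 1
  1+1+1 = 1 carry 1
  0+1+1 = 0 carry 1
  0+1+1 = 0 carry 1
  1+0+1 = 0 carry 1
  1+0+1 = 0 carry 1
  final carry 1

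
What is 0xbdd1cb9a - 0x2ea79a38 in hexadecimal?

0x8f2a3162

Subtract column by column in base 16:
  a-8 → 2
  9-3 → 6
  b-a → 1
  c-9 → 3
  1-7 → a (borrow)
  d-a-1 → 2
  d-e → f (borrow)
  b-2-1 → 8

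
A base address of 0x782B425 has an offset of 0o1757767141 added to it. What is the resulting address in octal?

0x782B425 = 0o740532045 in octal.
Add column by column in base 8, right to left:
  5+1 = 6
  4+4 = 0 carry 1
  0+1+1 = 2
  2+7 = 1 carry 1
  3+6+1 = 2 carry 1
  5+7+1 = 5 carry 1
  0+7+1 = 0 carry 1
  4+5+1 = 2 carry 1
  7+7+1 = 7 carry 1
  0+1+1 = 2

0o2720521206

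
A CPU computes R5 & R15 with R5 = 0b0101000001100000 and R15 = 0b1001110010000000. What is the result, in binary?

0b0001000000000000

AND bit by bit (1 only where both bits are 1):
  0101000001100000
& 1001110010000000
= 0001000000000000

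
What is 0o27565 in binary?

Each octal digit is 3 bits: 2=010 7=111 5=101 6=110 5=101.

0b10111101110101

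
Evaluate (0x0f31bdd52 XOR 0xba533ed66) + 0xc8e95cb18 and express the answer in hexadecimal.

0x17e4bdfb4c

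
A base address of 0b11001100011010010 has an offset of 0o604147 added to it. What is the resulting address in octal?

0o1120471

0b11001100011010010 = 0o314322 in octal.
Add column by column in base 8, right to left:
  2+7 = 1 carry 1
  2+4+1 = 7
  3+1 = 4
  4+4 = 0 carry 1
  1+0+1 = 2
  3+6 = 1 carry 1
  final carry 1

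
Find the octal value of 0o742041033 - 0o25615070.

Subtract column by column in base 8:
  3-0 → 3
  3-7 → 4 (borrow)
  0-0-1 → 7 (borrow)
  1-5-1 → 3 (borrow)
  4-1-1 → 2
  0-6 → 2 (borrow)
  2-5-1 → 4 (borrow)
  4-2-1 → 1
  7-0 → 7

0o714223743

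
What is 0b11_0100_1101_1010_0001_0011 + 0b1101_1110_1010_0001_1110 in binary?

0b10000101100010000110001

Add column by column in base 2, right to left:
  1+0 = 1
  1+1 = 0 carry 1
  0+1+1 = 0 carry 1
  0+1+1 = 0 carry 1
  1+1+1 = 1 carry 1
  0+0+1 = 1
  0+0 = 0
  0+0 = 0
  0+0 = 0
  1+1 = 0 carry 1
  0+0+1 = 1
  1+1 = 0 carry 1
  1+0+1 = 0 carry 1
  0+1+1 = 0 carry 1
  1+1+1 = 1 carry 1
  1+1+1 = 1 carry 1
  0+1+1 = 0 carry 1
  0+0+1 = 1
  1+1 = 0 carry 1
  0+1+1 = 0 carry 1
  1+0+1 = 0 carry 1
  1+0+1 = 0 carry 1
  final carry 1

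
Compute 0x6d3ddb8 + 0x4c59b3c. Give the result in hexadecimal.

0xb9978f4

Add column by column in base 16, right to left:
  8+c = 4 carry 1
  b+3+1 = f
  d+b = 8 carry 1
  d+9+1 = 7 carry 1
  3+5+1 = 9
  d+c = 9 carry 1
  6+4+1 = b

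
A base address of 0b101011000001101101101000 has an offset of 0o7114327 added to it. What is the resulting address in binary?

0b110010001011010000111111

0o7114327 = 0b111001001100011010111 in binary.
Add column by column in base 2, right to left:
  0+1 = 1
  0+1 = 1
  0+1 = 1
  1+0 = 1
  0+1 = 1
  1+0 = 1
  1+1 = 0 carry 1
  0+1+1 = 0 carry 1
  1+0+1 = 0 carry 1
  1+0+1 = 0 carry 1
  0+0+1 = 1
  1+1 = 0 carry 1
  1+1+1 = 1 carry 1
  0+0+1 = 1
  0+0 = 0
  0+1 = 1
  0+0 = 0
  0+0 = 0
  1+1 = 0 carry 1
  1+1+1 = 1 carry 1
  0+1+1 = 0 carry 1
  1+0+1 = 0 carry 1
  0+0+1 = 1
  1+0 = 1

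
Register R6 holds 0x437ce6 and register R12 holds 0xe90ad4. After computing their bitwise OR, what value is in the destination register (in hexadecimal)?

0xeb7ef6

OR each hex digit independently (no carries):
  4|e=e, 3|9=b, 7|0=7, c|a=e, e|d=f, 6|4=6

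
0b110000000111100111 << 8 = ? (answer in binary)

0b11000000011110011100000000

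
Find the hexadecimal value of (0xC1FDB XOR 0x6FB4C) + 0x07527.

0xB59BE

First 0xC1FDB XOR 0x6FB4C = 0xAE497.
Add column by column in base 16, right to left:
  7+7 = E
  9+2 = B
  4+5 = 9
  E+7 = 5 carry 1
  A+0+1 = B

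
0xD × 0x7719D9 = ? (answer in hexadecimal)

0x60C5005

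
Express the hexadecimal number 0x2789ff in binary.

0b1001111000100111111111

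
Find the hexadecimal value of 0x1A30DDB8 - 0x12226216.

0x80E7BA2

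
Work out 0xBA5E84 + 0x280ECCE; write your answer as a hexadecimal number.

Add column by column in base 16, right to left:
  4+E = 2 carry 1
  8+C+1 = 5 carry 1
  E+C+1 = B carry 1
  5+E+1 = 4 carry 1
  A+0+1 = B
  B+8 = 3 carry 1
  0+2+1 = 3

0x33B4B52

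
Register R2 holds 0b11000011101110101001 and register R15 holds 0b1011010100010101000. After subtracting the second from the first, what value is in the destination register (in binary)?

Subtract column by column in base 2:
  1-0 → 1
  0-0 → 0
  0-0 → 0
  1-1 → 0
  0-0 → 0
  1-1 → 0
  0-0 → 0
  1-1 → 0
  1-0 → 1
  1-0 → 1
  0-0 → 0
  1-1 → 0
  1-0 → 1
  1-1 → 0
  0-0 → 0
  0-1 → 1 (borrow)
  0-1-1 → 0 (borrow)
  0-0-1 → 1 (borrow)
  1-1-1 → 1 (borrow)
  1-0-1 → 0

0b1101001001100000001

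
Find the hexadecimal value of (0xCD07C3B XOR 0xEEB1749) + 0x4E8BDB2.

0x7242924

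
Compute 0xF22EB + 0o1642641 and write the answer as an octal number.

0xF22EB = 0o3621353 in octal.
Add column by column in base 8, right to left:
  3+1 = 4
  5+4 = 1 carry 1
  3+6+1 = 2 carry 1
  1+2+1 = 4
  2+4 = 6
  6+6 = 4 carry 1
  3+1+1 = 5

0o5464214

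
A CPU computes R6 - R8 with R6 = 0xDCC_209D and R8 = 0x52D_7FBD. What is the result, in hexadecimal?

Subtract column by column in base 16:
  D-D → 0
  9-B → E (borrow)
  0-F-1 → 0 (borrow)
  2-7-1 → A (borrow)
  C-D-1 → E (borrow)
  C-2-1 → 9
  D-5 → 8

0x89EA0E0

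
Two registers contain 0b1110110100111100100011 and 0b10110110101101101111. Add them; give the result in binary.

0b10001101011101010010010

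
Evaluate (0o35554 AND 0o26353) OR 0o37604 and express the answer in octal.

0o37754

0o35554 AND 0o26353 = 0o24150.
Then OR with 0o37604.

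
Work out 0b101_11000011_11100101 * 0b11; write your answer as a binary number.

0b100010100101110101111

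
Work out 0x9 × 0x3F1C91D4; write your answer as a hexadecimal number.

0x238012074

Multiply each base-16 digit by 9, carrying:
  4×9 = 36 → write 4 carry 2
  D×9+2 = 119 → write 7 carry 7
  1×9+7 = 16 → write 0 carry 1
  9×9+1 = 82 → write 2 carry 5
  C×9+5 = 113 → write 1 carry 7
  1×9+7 = 16 → write 0 carry 1
  F×9+1 = 136 → write 8 carry 8
  3×9+8 = 35 → write 3 carry 2
  remaining carry: 2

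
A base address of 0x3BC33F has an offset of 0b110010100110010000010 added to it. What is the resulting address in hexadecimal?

0x550FC1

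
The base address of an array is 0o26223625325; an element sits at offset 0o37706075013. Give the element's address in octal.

Add column by column in base 8, right to left:
  5+3 = 0 carry 1
  2+1+1 = 4
  3+0 = 3
  5+5 = 2 carry 1
  2+7+1 = 2 carry 1
  6+0+1 = 7
  3+6 = 1 carry 1
  2+0+1 = 3
  2+7 = 1 carry 1
  6+7+1 = 6 carry 1
  2+3+1 = 6

0o66131722340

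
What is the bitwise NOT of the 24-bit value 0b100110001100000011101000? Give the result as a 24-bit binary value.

0b011001110011111100010111

Invert each bit: 100110001100000011101000 → 011001110011111100010111.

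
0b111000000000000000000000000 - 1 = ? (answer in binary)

0b110111111111111111111111111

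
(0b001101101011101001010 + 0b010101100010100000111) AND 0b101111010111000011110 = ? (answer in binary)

Add column by column in base 2, right to left:
  0+1 = 1
  1+1 = 0 carry 1
  0+1+1 = 0 carry 1
  1+0+1 = 0 carry 1
  0+0+1 = 1
  0+0 = 0
  1+0 = 1
  0+0 = 0
  1+1 = 0 carry 1
  1+0+1 = 0 carry 1
  1+1+1 = 1 carry 1
  0+0+1 = 1
  1+0 = 1
  0+0 = 0
  1+1 = 0 carry 1
  1+1+1 = 1 carry 1
  0+0+1 = 1
  1+1 = 0 carry 1
  1+0+1 = 0 carry 1
  0+1+1 = 0 carry 1
  final carry 1
Sum = 0b100011001110001010001; now AND with 0b101111010111000011110:
  100011001110001010001
& 101111010111000011110
= 100011000110000010000

0b100011000110000010000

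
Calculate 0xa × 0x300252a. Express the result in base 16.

Multiply each base-16 digit by 10, carrying:
  a×10 = 100 → write 4 carry 6
  2×10+6 = 26 → write a carry 1
  5×10+1 = 51 → write 3 carry 3
  2×10+3 = 23 → write 7 carry 1
  0×10+1 = 1 → write 1
  0×10 = 0 → write 0
  3×10 = 30 → write e carry 1
  remaining carry: 1

0x1e0173a4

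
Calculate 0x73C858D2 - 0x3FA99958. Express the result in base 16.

0x341EBF7A

Subtract column by column in base 16:
  2-8 → A (borrow)
  D-5-1 → 7
  8-9 → F (borrow)
  5-9-1 → B (borrow)
  8-9-1 → E (borrow)
  C-A-1 → 1
  3-F → 4 (borrow)
  7-3-1 → 3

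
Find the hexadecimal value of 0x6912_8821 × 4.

0x1A44A2084

Multiply each base-16 digit by 4, carrying:
  1×4 = 4 → write 4
  2×4 = 8 → write 8
  8×4 = 32 → write 0 carry 2
  8×4+2 = 34 → write 2 carry 2
  2×4+2 = 10 → write A
  1×4 = 4 → write 4
  9×4 = 36 → write 4 carry 2
  6×4+2 = 26 → write A carry 1
  remaining carry: 1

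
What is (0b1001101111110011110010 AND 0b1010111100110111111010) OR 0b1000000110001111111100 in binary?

0b1001101111110011110010 AND 0b1010111100110111111010 = 0b1000101100110011110010.
Then OR with 0b1000000110001111111100.

0b1000101110111111111110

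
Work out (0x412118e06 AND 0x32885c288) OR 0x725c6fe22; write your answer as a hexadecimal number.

0x725c7fe22

0x412118e06 AND 0x32885c288 = 0x000018200.
Then OR with 0x725c6fe22.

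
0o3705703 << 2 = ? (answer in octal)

2 bits is not a whole number of base-8 digits; in binary: 11111000101111000011 << 2 = 1111100010111100001100.

0o17427414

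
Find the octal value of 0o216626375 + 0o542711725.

0o761540322

Add column by column in base 8, right to left:
  5+5 = 2 carry 1
  7+2+1 = 2 carry 1
  3+7+1 = 3 carry 1
  6+1+1 = 0 carry 1
  2+1+1 = 4
  6+7 = 5 carry 1
  6+2+1 = 1 carry 1
  1+4+1 = 6
  2+5 = 7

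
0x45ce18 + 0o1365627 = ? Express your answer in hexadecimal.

0x4bb9af

0o1365627 = 0x5eb97 in hexadecimal.
Add column by column in base 16, right to left:
  8+7 = f
  1+9 = a
  e+b = 9 carry 1
  c+e+1 = b carry 1
  5+5+1 = b
  4+0 = 4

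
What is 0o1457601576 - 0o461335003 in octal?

0o776244573

Subtract column by column in base 8:
  6-3 → 3
  7-0 → 7
  5-0 → 5
  1-5 → 4 (borrow)
  0-3-1 → 4 (borrow)
  6-3-1 → 2
  7-1 → 6
  5-6 → 7 (borrow)
  4-4-1 → 7 (borrow)
  1-0-1 → 0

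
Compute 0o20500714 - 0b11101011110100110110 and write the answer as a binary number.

0o20500714 = 0b10000101000000111001100 in binary.
Subtract column by column in base 2:
  0-0 → 0
  0-1 → 1 (borrow)
  1-1-1 → 1 (borrow)
  1-0-1 → 0
  0-1 → 1 (borrow)
  0-1-1 → 0 (borrow)
  1-0-1 → 0
  1-0 → 1
  1-1 → 0
  0-0 → 0
  0-1 → 1 (borrow)
  0-1-1 → 0 (borrow)
  0-1-1 → 0 (borrow)
  0-1-1 → 0 (borrow)
  0-0-1 → 1 (borrow)
  1-1-1 → 1 (borrow)
  0-0-1 → 1 (borrow)
  1-1-1 → 1 (borrow)
  0-1-1 → 0 (borrow)
  0-1-1 → 0 (borrow)
  0-0-1 → 1 (borrow)
  0-0-1 → 1 (borrow)
  1-0-1 → 0

0b1100111100010010010110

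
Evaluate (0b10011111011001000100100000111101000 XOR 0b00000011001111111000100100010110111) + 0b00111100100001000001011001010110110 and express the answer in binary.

0b11011000110111111101011110000010101

First 0b10011111011001000100100000111101000 XOR 0b00000011001111111000100100010110111 = 0b10011100010110111100000100101011111.
Add column by column in base 2, right to left:
  1+0 = 1
  1+1 = 0 carry 1
  1+1+1 = 1 carry 1
  1+0+1 = 0 carry 1
  1+1+1 = 1 carry 1
  0+1+1 = 0 carry 1
  1+0+1 = 0 carry 1
  0+1+1 = 0 carry 1
  1+0+1 = 0 carry 1
  0+1+1 = 0 carry 1
  0+0+1 = 1
  1+0 = 1
  0+1 = 1
  0+1 = 1
  0+0 = 0
  0+1 = 1
  0+0 = 0
  1+0 = 1
  1+0 = 1
  1+0 = 1
  1+0 = 1
  0+1 = 1
  1+0 = 1
  1+0 = 1
  0+0 = 0
  1+0 = 1
  0+1 = 1
  0+0 = 0
  0+0 = 0
  1+1 = 0 carry 1
  1+1+1 = 1 carry 1
  1+1+1 = 1 carry 1
  0+1+1 = 0 carry 1
  0+0+1 = 1
  1+0 = 1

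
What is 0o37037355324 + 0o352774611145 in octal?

0o412034166471

Add column by column in base 8, right to left:
  4+5 = 1 carry 1
  2+4+1 = 7
  3+1 = 4
  5+1 = 6
  5+1 = 6
  3+6 = 1 carry 1
  7+4+1 = 4 carry 1
  3+7+1 = 3 carry 1
  0+7+1 = 0 carry 1
  7+2+1 = 2 carry 1
  3+5+1 = 1 carry 1
  0+3+1 = 4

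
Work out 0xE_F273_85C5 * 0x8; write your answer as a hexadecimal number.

Multiply each base-16 digit by 8, carrying:
  5×8 = 40 → write 8 carry 2
  C×8+2 = 98 → write 2 carry 6
  5×8+6 = 46 → write E carry 2
  8×8+2 = 66 → write 2 carry 4
  3×8+4 = 28 → write C carry 1
  7×8+1 = 57 → write 9 carry 3
  2×8+3 = 19 → write 3 carry 1
  F×8+1 = 121 → write 9 carry 7
  E×8+7 = 119 → write 7 carry 7
  remaining carry: 7

0x77939C2E28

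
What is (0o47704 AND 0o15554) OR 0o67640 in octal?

0o47704 AND 0o15554 = 0o05504.
Then OR with 0o67640.

0o67744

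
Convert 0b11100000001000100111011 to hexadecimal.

Group the bits into nibbles: 0111 0000 0001 0001 0011 1011 → 70113B.

0x70113B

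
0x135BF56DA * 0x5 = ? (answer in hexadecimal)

0x60CBCB242

Multiply each base-16 digit by 5, carrying:
  A×5 = 50 → write 2 carry 3
  D×5+3 = 68 → write 4 carry 4
  6×5+4 = 34 → write 2 carry 2
  5×5+2 = 27 → write B carry 1
  F×5+1 = 76 → write C carry 4
  B×5+4 = 59 → write B carry 3
  5×5+3 = 28 → write C carry 1
  3×5+1 = 16 → write 0 carry 1
  1×5+1 = 6 → write 6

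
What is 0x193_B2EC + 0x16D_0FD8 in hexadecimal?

Add column by column in base 16, right to left:
  C+8 = 4 carry 1
  E+D+1 = C carry 1
  2+F+1 = 2 carry 1
  B+0+1 = C
  3+D = 0 carry 1
  9+6+1 = 0 carry 1
  1+1+1 = 3

0x300C2C4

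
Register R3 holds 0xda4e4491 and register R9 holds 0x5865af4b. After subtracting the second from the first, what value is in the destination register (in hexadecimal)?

0x81e89546

Subtract column by column in base 16:
  1-b → 6 (borrow)
  9-4-1 → 4
  4-f → 5 (borrow)
  4-a-1 → 9 (borrow)
  e-5-1 → 8
  4-6 → e (borrow)
  a-8-1 → 1
  d-5 → 8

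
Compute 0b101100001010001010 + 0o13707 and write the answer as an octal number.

0o555121

0b101100001010001010 = 0o541212 in octal.
Add column by column in base 8, right to left:
  2+7 = 1 carry 1
  1+0+1 = 2
  2+7 = 1 carry 1
  1+3+1 = 5
  4+1 = 5
  5+0 = 5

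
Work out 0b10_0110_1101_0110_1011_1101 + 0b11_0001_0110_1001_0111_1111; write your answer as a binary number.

0b10110000100000000111100

Add column by column in base 2, right to left:
  1+1 = 0 carry 1
  0+1+1 = 0 carry 1
  1+1+1 = 1 carry 1
  1+1+1 = 1 carry 1
  1+1+1 = 1 carry 1
  1+1+1 = 1 carry 1
  0+1+1 = 0 carry 1
  1+0+1 = 0 carry 1
  0+1+1 = 0 carry 1
  1+0+1 = 0 carry 1
  1+0+1 = 0 carry 1
  0+1+1 = 0 carry 1
  1+0+1 = 0 carry 1
  0+1+1 = 0 carry 1
  1+1+1 = 1 carry 1
  1+0+1 = 0 carry 1
  0+1+1 = 0 carry 1
  1+0+1 = 0 carry 1
  1+0+1 = 0 carry 1
  0+0+1 = 1
  0+1 = 1
  1+1 = 0 carry 1
  final carry 1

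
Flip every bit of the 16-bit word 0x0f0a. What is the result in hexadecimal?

0xf0f5

Each hex digit d becomes f−d:
  0→f, f→0, 0→f, a→5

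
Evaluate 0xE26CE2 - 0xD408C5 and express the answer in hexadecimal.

Subtract column by column in base 16:
  2-5 → D (borrow)
  E-C-1 → 1
  C-8 → 4
  6-0 → 6
  2-4 → E (borrow)
  E-D-1 → 0

0xE641D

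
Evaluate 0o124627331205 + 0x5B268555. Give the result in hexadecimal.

0x3018437DA

0o124627331205 = 0x2A65DB285 in hexadecimal.
Add column by column in base 16, right to left:
  5+5 = A
  8+5 = D
  2+5 = 7
  B+8 = 3 carry 1
  D+6+1 = 4 carry 1
  5+2+1 = 8
  6+B = 1 carry 1
  A+5+1 = 0 carry 1
  2+0+1 = 3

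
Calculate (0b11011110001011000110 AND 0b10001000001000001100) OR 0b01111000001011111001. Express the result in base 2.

0b11111000001011111101

0b11011110001011000110 AND 0b10001000001000001100 = 0b10001000001000000100.
Then OR with 0b01111000001011111001.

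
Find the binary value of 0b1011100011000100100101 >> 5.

0b10111000110001001

Right shift by 5: drop the 5 least-significant bits.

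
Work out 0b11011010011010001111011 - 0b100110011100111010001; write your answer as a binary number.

Subtract column by column in base 2:
  1-1 → 0
  1-0 → 1
  0-0 → 0
  1-0 → 1
  1-1 → 0
  1-0 → 1
  1-1 → 0
  0-1 → 1 (borrow)
  0-1-1 → 0 (borrow)
  0-0-1 → 1 (borrow)
  1-0-1 → 0
  0-1 → 1 (borrow)
  1-1-1 → 1 (borrow)
  1-1-1 → 1 (borrow)
  0-0-1 → 1 (borrow)
  0-0-1 → 1 (borrow)
  1-1-1 → 1 (borrow)
  0-1-1 → 0 (borrow)
  1-0-1 → 0
  1-0 → 1
  0-1 → 1 (borrow)
  1-0-1 → 0
  1-0 → 1

0b10110011111101010101010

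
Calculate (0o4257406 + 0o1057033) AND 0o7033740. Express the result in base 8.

0o5032440

Add column by column in base 8, right to left:
  6+3 = 1 carry 1
  0+3+1 = 4
  4+0 = 4
  7+7 = 6 carry 1
  5+5+1 = 3 carry 1
  2+0+1 = 3
  4+1 = 5
Sum = 0o5336441; now AND with 0o7033740:
  5&7=5, 3&0=0, 3&3=3, 6&3=2, 4&7=4, 4&4=4, 1&0=0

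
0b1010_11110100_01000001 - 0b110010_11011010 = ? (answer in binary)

Subtract column by column in base 2:
  1-0 → 1
  0-1 → 1 (borrow)
  0-0-1 → 1 (borrow)
  0-1-1 → 0 (borrow)
  0-1-1 → 0 (borrow)
  0-0-1 → 1 (borrow)
  1-1-1 → 1 (borrow)
  0-1-1 → 0 (borrow)
  0-0-1 → 1 (borrow)
  0-1-1 → 0 (borrow)
  1-0-1 → 0
  0-0 → 0
  1-1 → 0
  1-1 → 0
  1-0 → 1
  1-0 → 1
  0-0 → 0
  1-0 → 1
  0-0 → 0
  1-0 → 1

0b10101100000101100111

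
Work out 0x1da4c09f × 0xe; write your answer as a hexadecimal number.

Multiply each base-16 digit by 14, carrying:
  f×14 = 210 → write 2 carry 13
  9×14+13 = 139 → write b carry 8
  0×14+8 = 8 → write 8
  c×14 = 168 → write 8 carry 10
  4×14+10 = 66 → write 2 carry 4
  a×14+4 = 144 → write 0 carry 9
  d×14+9 = 191 → write f carry 11
  1×14+11 = 25 → write 9 carry 1
  remaining carry: 1

0x19f0288b2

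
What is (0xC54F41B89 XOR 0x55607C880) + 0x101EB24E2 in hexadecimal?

First 0xC54F41B89 XOR 0x55607C880 = 0x902F3D309.
Add column by column in base 16, right to left:
  9+2 = B
  0+E = E
  3+4 = 7
  D+2 = F
  3+B = E
  F+E = D carry 1
  2+1+1 = 4
  0+0 = 0
  9+1 = A

0xA04DEF7EB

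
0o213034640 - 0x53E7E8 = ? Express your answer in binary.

0b1110110000101000110111000

0o213034640 = 0b10001011000011100110100000 in binary.
0x53E7E8 = 0b10100111110011111101000 in binary.
Subtract column by column in base 2:
  0-0 → 0
  0-0 → 0
  0-0 → 0
  0-1 → 1 (borrow)
  0-0-1 → 1 (borrow)
  1-1-1 → 1 (borrow)
  0-1-1 → 0 (borrow)
  1-1-1 → 1 (borrow)
  1-1-1 → 1 (borrow)
  0-1-1 → 0 (borrow)
  0-1-1 → 0 (borrow)
  1-0-1 → 0
  1-0 → 1
  1-1 → 0
  0-1 → 1 (borrow)
  0-1-1 → 0 (borrow)
  0-1-1 → 0 (borrow)
  0-1-1 → 0 (borrow)
  1-0-1 → 0
  1-0 → 1
  0-1 → 1 (borrow)
  1-0-1 → 0
  0-1 → 1 (borrow)
  0-0-1 → 1 (borrow)
  0-0-1 → 1 (borrow)
  1-0-1 → 0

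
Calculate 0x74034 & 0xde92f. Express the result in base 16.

AND each hex digit independently (no carries):
  7&d=5, 4&e=4, 0&9=0, 3&2=2, 4&f=4

0x54024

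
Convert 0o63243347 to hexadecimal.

0xcd46e7

Each octal digit is 3 bits: 6=110 3=011 2=010 4=100 3=011 3=011 4=100 7=111.
Group the bits into nibbles: 1100 1101 0100 0110 1110 0111 → cd46e7.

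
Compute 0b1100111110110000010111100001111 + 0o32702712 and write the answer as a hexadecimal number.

0b1100111110110000010111100001111 = 0x67D82F0F in hexadecimal.
0o32702712 = 0x6B85CA in hexadecimal.
Add column by column in base 16, right to left:
  F+A = 9 carry 1
  0+C+1 = D
  F+5 = 4 carry 1
  2+8+1 = B
  8+B = 3 carry 1
  D+6+1 = 4 carry 1
  7+0+1 = 8
  6+0 = 6

0x6843B4D9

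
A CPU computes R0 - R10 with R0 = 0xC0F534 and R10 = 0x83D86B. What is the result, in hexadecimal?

0x3D1CC9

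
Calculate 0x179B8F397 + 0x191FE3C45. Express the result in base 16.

Add column by column in base 16, right to left:
  7+5 = C
  9+4 = D
  3+C = F
  F+3 = 2 carry 1
  8+E+1 = 7 carry 1
  B+F+1 = B carry 1
  9+1+1 = B
  7+9 = 0 carry 1
  1+1+1 = 3

0x30BB72FDC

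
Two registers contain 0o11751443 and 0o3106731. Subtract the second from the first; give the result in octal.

0o6642512

Subtract column by column in base 8:
  3-1 → 2
  4-3 → 1
  4-7 → 5 (borrow)
  1-6-1 → 2 (borrow)
  5-0-1 → 4
  7-1 → 6
  1-3 → 6 (borrow)
  1-0-1 → 0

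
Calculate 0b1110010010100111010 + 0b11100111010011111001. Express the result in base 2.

Add column by column in base 2, right to left:
  0+1 = 1
  1+0 = 1
  0+0 = 0
  1+1 = 0 carry 1
  1+1+1 = 1 carry 1
  1+1+1 = 1 carry 1
  0+1+1 = 0 carry 1
  0+1+1 = 0 carry 1
  1+0+1 = 0 carry 1
  0+0+1 = 1
  1+1 = 0 carry 1
  0+0+1 = 1
  0+1 = 1
  1+1 = 0 carry 1
  0+1+1 = 0 carry 1
  0+0+1 = 1
  1+0 = 1
  1+1 = 0 carry 1
  1+1+1 = 1 carry 1
  0+1+1 = 0 carry 1
  final carry 1

0b101011001101000110011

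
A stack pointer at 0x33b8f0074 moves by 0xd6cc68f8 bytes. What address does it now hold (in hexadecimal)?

Add column by column in base 16, right to left:
  4+8 = c
  7+f = 6 carry 1
  0+8+1 = 9
  0+6 = 6
  f+c = b carry 1
  8+c+1 = 5 carry 1
  b+6+1 = 2 carry 1
  3+d+1 = 1 carry 1
  3+0+1 = 4

0x4125b696c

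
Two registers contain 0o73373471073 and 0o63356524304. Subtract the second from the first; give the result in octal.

Subtract column by column in base 8:
  3-4 → 7 (borrow)
  7-0-1 → 6
  0-3 → 5 (borrow)
  1-4-1 → 4 (borrow)
  7-2-1 → 4
  4-5 → 7 (borrow)
  3-6-1 → 4 (borrow)
  7-5-1 → 1
  3-3 → 0
  3-3 → 0
  7-6 → 1

0o10014744567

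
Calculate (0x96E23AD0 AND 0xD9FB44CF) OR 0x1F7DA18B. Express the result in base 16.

0x9FFFA1CB

0x96E23AD0 AND 0xD9FB44CF = 0x90E200C0.
Then OR with 0x1F7DA18B.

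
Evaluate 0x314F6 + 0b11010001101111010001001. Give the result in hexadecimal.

0b11010001101111010001001 = 0x68DE89 in hexadecimal.
Add column by column in base 16, right to left:
  6+9 = F
  F+8 = 7 carry 1
  4+E+1 = 3 carry 1
  1+D+1 = F
  3+8 = B
  0+6 = 6

0x6BF37F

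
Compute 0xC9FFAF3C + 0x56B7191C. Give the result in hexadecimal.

0x120B6C858

Add column by column in base 16, right to left:
  C+C = 8 carry 1
  3+1+1 = 5
  F+9 = 8 carry 1
  A+1+1 = C
  F+7 = 6 carry 1
  F+B+1 = B carry 1
  9+6+1 = 0 carry 1
  C+5+1 = 2 carry 1
  final carry 1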